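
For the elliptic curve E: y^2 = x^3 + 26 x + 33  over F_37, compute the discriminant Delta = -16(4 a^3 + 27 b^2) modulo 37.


4 a^3 + 27 b^2 = 4*26^3 + 27*33^2 = 70304 + 29403 = 99707
Delta = -16 * (99707) = -1595312
Delta mod 37 = 17

Delta = 17 (mod 37)


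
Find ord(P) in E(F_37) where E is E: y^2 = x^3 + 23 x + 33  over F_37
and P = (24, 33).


Compute successive multiples of P until we hit O:
  1P = (24, 33)
  2P = (19, 15)
  3P = (4, 2)
  4P = (25, 8)
  5P = (21, 3)
  6P = (18, 27)
  7P = (33, 32)
  8P = (33, 5)
  ... (continuing to 15P)
  15P = O

ord(P) = 15


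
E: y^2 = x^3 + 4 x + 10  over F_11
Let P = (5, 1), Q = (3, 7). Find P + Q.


P != Q, so use the chord formula.
s = (y2 - y1) / (x2 - x1) = (6) / (9) mod 11 = 8
x3 = s^2 - x1 - x2 mod 11 = 8^2 - 5 - 3 = 1
y3 = s (x1 - x3) - y1 mod 11 = 8 * (5 - 1) - 1 = 9

P + Q = (1, 9)


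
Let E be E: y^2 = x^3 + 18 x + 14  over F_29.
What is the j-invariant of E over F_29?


Delta = -16(4 a^3 + 27 b^2) mod 29 = 19
-1728 * (4 a)^3 = -1728 * (4*18)^3 mod 29 = 13
j = 13 * 19^(-1) mod 29 = 19

j = 19 (mod 29)


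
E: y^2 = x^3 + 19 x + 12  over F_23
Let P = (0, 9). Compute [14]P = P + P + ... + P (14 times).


k = 14 = 1110_2 (binary, LSB first: 0111)
Double-and-add from P = (0, 9):
  bit 0 = 0: acc unchanged = O
  bit 1 = 1: acc = O + (8, 3) = (8, 3)
  bit 2 = 1: acc = (8, 3) + (10, 11) = (21, 14)
  bit 3 = 1: acc = (21, 14) + (12, 6) = (3, 2)

14P = (3, 2)


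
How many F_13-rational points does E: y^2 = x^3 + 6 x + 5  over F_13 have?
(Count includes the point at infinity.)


For each x in F_13, count y with y^2 = x^3 + 6 x + 5 mod 13:
  x = 1: RHS = 12, y in [5, 8]  -> 2 point(s)
  x = 2: RHS = 12, y in [5, 8]  -> 2 point(s)
  x = 5: RHS = 4, y in [2, 11]  -> 2 point(s)
  x = 6: RHS = 10, y in [6, 7]  -> 2 point(s)
  x = 7: RHS = 0, y in [0]  -> 1 point(s)
  x = 10: RHS = 12, y in [5, 8]  -> 2 point(s)
Affine points: 11. Add the point at infinity: total = 12.

#E(F_13) = 12


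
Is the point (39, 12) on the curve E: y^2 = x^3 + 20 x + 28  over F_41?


Check whether y^2 = x^3 + 20 x + 28 (mod 41) for (x, y) = (39, 12).
LHS: y^2 = 12^2 mod 41 = 21
RHS: x^3 + 20 x + 28 = 39^3 + 20*39 + 28 mod 41 = 21
LHS = RHS

Yes, on the curve


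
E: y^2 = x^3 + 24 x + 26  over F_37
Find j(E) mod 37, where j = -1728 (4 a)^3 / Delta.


Delta = -16(4 a^3 + 27 b^2) mod 37 = 17
-1728 * (4 a)^3 = -1728 * (4*24)^3 mod 37 = 23
j = 23 * 17^(-1) mod 37 = 34

j = 34 (mod 37)


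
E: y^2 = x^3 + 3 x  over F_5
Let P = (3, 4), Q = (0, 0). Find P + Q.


P != Q, so use the chord formula.
s = (y2 - y1) / (x2 - x1) = (1) / (2) mod 5 = 3
x3 = s^2 - x1 - x2 mod 5 = 3^2 - 3 - 0 = 1
y3 = s (x1 - x3) - y1 mod 5 = 3 * (3 - 1) - 4 = 2

P + Q = (1, 2)


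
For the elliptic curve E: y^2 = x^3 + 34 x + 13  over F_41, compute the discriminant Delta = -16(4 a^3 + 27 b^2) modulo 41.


4 a^3 + 27 b^2 = 4*34^3 + 27*13^2 = 157216 + 4563 = 161779
Delta = -16 * (161779) = -2588464
Delta mod 41 = 30

Delta = 30 (mod 41)


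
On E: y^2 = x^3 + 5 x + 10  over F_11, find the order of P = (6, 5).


Compute successive multiples of P until we hit O:
  1P = (6, 5)
  2P = (8, 1)
  3P = (1, 7)
  4P = (9, 5)
  5P = (7, 6)
  6P = (10, 2)
  7P = (10, 9)
  8P = (7, 5)
  ... (continuing to 13P)
  13P = O

ord(P) = 13


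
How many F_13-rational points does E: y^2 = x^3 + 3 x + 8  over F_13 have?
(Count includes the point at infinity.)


For each x in F_13, count y with y^2 = x^3 + 3 x + 8 mod 13:
  x = 1: RHS = 12, y in [5, 8]  -> 2 point(s)
  x = 2: RHS = 9, y in [3, 10]  -> 2 point(s)
  x = 9: RHS = 10, y in [6, 7]  -> 2 point(s)
  x = 12: RHS = 4, y in [2, 11]  -> 2 point(s)
Affine points: 8. Add the point at infinity: total = 9.

#E(F_13) = 9


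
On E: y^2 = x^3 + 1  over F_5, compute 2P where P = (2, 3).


Doubling: s = (3 x1^2 + a) / (2 y1)
s = (3*2^2 + 0) / (2*3) mod 5 = 2
x3 = s^2 - 2 x1 mod 5 = 2^2 - 2*2 = 0
y3 = s (x1 - x3) - y1 mod 5 = 2 * (2 - 0) - 3 = 1

2P = (0, 1)


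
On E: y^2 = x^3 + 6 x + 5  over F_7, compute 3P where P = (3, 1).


k = 3 = 11_2 (binary, LSB first: 11)
Double-and-add from P = (3, 1):
  bit 0 = 1: acc = O + (3, 1) = (3, 1)
  bit 1 = 1: acc = (3, 1) + (2, 5) = (4, 3)

3P = (4, 3)


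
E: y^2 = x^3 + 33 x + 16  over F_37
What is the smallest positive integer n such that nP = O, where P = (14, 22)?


Compute successive multiples of P until we hit O:
  1P = (14, 22)
  2P = (2, 33)
  3P = (0, 33)
  4P = (34, 36)
  5P = (35, 4)
  6P = (28, 27)
  7P = (4, 8)
  8P = (18, 2)
  ... (continuing to 29P)
  29P = O

ord(P) = 29


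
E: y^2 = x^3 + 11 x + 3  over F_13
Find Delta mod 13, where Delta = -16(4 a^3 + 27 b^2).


4 a^3 + 27 b^2 = 4*11^3 + 27*3^2 = 5324 + 243 = 5567
Delta = -16 * (5567) = -89072
Delta mod 13 = 4

Delta = 4 (mod 13)


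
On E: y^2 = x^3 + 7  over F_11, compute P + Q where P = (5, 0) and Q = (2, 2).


P != Q, so use the chord formula.
s = (y2 - y1) / (x2 - x1) = (2) / (8) mod 11 = 3
x3 = s^2 - x1 - x2 mod 11 = 3^2 - 5 - 2 = 2
y3 = s (x1 - x3) - y1 mod 11 = 3 * (5 - 2) - 0 = 9

P + Q = (2, 9)


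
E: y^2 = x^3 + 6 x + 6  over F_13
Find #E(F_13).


For each x in F_13, count y with y^2 = x^3 + 6 x + 6 mod 13:
  x = 1: RHS = 0, y in [0]  -> 1 point(s)
  x = 2: RHS = 0, y in [0]  -> 1 point(s)
  x = 3: RHS = 12, y in [5, 8]  -> 2 point(s)
  x = 4: RHS = 3, y in [4, 9]  -> 2 point(s)
  x = 7: RHS = 1, y in [1, 12]  -> 2 point(s)
  x = 9: RHS = 9, y in [3, 10]  -> 2 point(s)
  x = 10: RHS = 0, y in [0]  -> 1 point(s)
  x = 11: RHS = 12, y in [5, 8]  -> 2 point(s)
  x = 12: RHS = 12, y in [5, 8]  -> 2 point(s)
Affine points: 15. Add the point at infinity: total = 16.

#E(F_13) = 16


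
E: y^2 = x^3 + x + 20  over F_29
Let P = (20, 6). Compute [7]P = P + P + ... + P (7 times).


k = 7 = 111_2 (binary, LSB first: 111)
Double-and-add from P = (20, 6):
  bit 0 = 1: acc = O + (20, 6) = (20, 6)
  bit 1 = 1: acc = (20, 6) + (19, 24) = (24, 8)
  bit 2 = 1: acc = (24, 8) + (7, 15) = (7, 14)

7P = (7, 14)


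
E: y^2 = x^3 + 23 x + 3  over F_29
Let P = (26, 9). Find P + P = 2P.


Doubling: s = (3 x1^2 + a) / (2 y1)
s = (3*26^2 + 23) / (2*9) mod 29 = 6
x3 = s^2 - 2 x1 mod 29 = 6^2 - 2*26 = 13
y3 = s (x1 - x3) - y1 mod 29 = 6 * (26 - 13) - 9 = 11

2P = (13, 11)


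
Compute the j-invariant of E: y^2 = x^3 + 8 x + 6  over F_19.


Delta = -16(4 a^3 + 27 b^2) mod 19 = 16
-1728 * (4 a)^3 = -1728 * (4*8)^3 mod 19 = 12
j = 12 * 16^(-1) mod 19 = 15

j = 15 (mod 19)


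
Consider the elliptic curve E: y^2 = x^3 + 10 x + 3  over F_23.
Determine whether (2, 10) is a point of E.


Check whether y^2 = x^3 + 10 x + 3 (mod 23) for (x, y) = (2, 10).
LHS: y^2 = 10^2 mod 23 = 8
RHS: x^3 + 10 x + 3 = 2^3 + 10*2 + 3 mod 23 = 8
LHS = RHS

Yes, on the curve


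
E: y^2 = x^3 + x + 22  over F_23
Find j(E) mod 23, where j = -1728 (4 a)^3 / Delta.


Delta = -16(4 a^3 + 27 b^2) mod 23 = 10
-1728 * (4 a)^3 = -1728 * (4*1)^3 mod 23 = 15
j = 15 * 10^(-1) mod 23 = 13

j = 13 (mod 23)


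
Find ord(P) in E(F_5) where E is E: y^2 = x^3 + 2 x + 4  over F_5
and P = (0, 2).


Compute successive multiples of P until we hit O:
  1P = (0, 2)
  2P = (4, 1)
  3P = (2, 1)
  4P = (2, 4)
  5P = (4, 4)
  6P = (0, 3)
  7P = O

ord(P) = 7


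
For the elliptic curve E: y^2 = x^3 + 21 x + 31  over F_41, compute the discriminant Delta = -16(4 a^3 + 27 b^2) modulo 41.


4 a^3 + 27 b^2 = 4*21^3 + 27*31^2 = 37044 + 25947 = 62991
Delta = -16 * (62991) = -1007856
Delta mod 41 = 6

Delta = 6 (mod 41)


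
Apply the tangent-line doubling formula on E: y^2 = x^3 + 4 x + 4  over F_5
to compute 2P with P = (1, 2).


Doubling: s = (3 x1^2 + a) / (2 y1)
s = (3*1^2 + 4) / (2*2) mod 5 = 3
x3 = s^2 - 2 x1 mod 5 = 3^2 - 2*1 = 2
y3 = s (x1 - x3) - y1 mod 5 = 3 * (1 - 2) - 2 = 0

2P = (2, 0)


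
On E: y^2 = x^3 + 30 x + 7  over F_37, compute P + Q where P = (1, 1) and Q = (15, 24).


P != Q, so use the chord formula.
s = (y2 - y1) / (x2 - x1) = (23) / (14) mod 37 = 36
x3 = s^2 - x1 - x2 mod 37 = 36^2 - 1 - 15 = 22
y3 = s (x1 - x3) - y1 mod 37 = 36 * (1 - 22) - 1 = 20

P + Q = (22, 20)


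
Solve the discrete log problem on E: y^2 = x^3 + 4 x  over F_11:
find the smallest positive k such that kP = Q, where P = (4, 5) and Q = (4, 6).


Enumerate multiples of P until we hit Q = (4, 6):
  1P = (4, 5)
  2P = (1, 4)
  3P = (0, 0)
  4P = (1, 7)
  5P = (4, 6)
Match found at i = 5.

k = 5


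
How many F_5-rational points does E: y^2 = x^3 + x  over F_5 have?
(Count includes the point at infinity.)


For each x in F_5, count y with y^2 = x^3 + 1 x + 0 mod 5:
  x = 0: RHS = 0, y in [0]  -> 1 point(s)
  x = 2: RHS = 0, y in [0]  -> 1 point(s)
  x = 3: RHS = 0, y in [0]  -> 1 point(s)
Affine points: 3. Add the point at infinity: total = 4.

#E(F_5) = 4


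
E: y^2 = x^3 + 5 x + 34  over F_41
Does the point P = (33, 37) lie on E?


Check whether y^2 = x^3 + 5 x + 34 (mod 41) for (x, y) = (33, 37).
LHS: y^2 = 37^2 mod 41 = 16
RHS: x^3 + 5 x + 34 = 33^3 + 5*33 + 34 mod 41 = 15
LHS != RHS

No, not on the curve


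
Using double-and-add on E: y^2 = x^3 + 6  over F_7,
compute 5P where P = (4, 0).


k = 5 = 101_2 (binary, LSB first: 101)
Double-and-add from P = (4, 0):
  bit 0 = 1: acc = O + (4, 0) = (4, 0)
  bit 1 = 0: acc unchanged = (4, 0)
  bit 2 = 1: acc = (4, 0) + O = (4, 0)

5P = (4, 0)


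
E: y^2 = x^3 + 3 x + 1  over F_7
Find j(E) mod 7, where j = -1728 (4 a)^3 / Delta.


Delta = -16(4 a^3 + 27 b^2) mod 7 = 3
-1728 * (4 a)^3 = -1728 * (4*3)^3 mod 7 = 6
j = 6 * 3^(-1) mod 7 = 2

j = 2 (mod 7)


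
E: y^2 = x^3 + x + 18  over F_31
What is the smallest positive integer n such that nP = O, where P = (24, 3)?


Compute successive multiples of P until we hit O:
  1P = (24, 3)
  2P = (30, 4)
  3P = (2, 11)
  4P = (10, 6)
  5P = (1, 12)
  6P = (0, 24)
  7P = (16, 21)
  8P = (29, 16)
  ... (continuing to 30P)
  30P = O

ord(P) = 30


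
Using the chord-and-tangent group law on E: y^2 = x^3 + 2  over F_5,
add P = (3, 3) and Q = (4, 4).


P != Q, so use the chord formula.
s = (y2 - y1) / (x2 - x1) = (1) / (1) mod 5 = 1
x3 = s^2 - x1 - x2 mod 5 = 1^2 - 3 - 4 = 4
y3 = s (x1 - x3) - y1 mod 5 = 1 * (3 - 4) - 3 = 1

P + Q = (4, 1)


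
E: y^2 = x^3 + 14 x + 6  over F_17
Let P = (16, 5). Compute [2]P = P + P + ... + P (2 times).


k = 2 = 10_2 (binary, LSB first: 01)
Double-and-add from P = (16, 5):
  bit 0 = 0: acc unchanged = O
  bit 1 = 1: acc = O + (2, 12) = (2, 12)

2P = (2, 12)


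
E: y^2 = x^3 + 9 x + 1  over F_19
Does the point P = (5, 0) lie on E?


Check whether y^2 = x^3 + 9 x + 1 (mod 19) for (x, y) = (5, 0).
LHS: y^2 = 0^2 mod 19 = 0
RHS: x^3 + 9 x + 1 = 5^3 + 9*5 + 1 mod 19 = 0
LHS = RHS

Yes, on the curve


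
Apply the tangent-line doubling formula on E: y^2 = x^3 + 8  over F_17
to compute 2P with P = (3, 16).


Doubling: s = (3 x1^2 + a) / (2 y1)
s = (3*3^2 + 0) / (2*16) mod 17 = 12
x3 = s^2 - 2 x1 mod 17 = 12^2 - 2*3 = 2
y3 = s (x1 - x3) - y1 mod 17 = 12 * (3 - 2) - 16 = 13

2P = (2, 13)


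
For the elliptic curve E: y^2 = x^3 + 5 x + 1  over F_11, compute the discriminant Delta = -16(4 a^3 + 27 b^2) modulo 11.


4 a^3 + 27 b^2 = 4*5^3 + 27*1^2 = 500 + 27 = 527
Delta = -16 * (527) = -8432
Delta mod 11 = 5

Delta = 5 (mod 11)


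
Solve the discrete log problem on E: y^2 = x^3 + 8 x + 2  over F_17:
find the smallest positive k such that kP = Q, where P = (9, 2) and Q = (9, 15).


Enumerate multiples of P until we hit Q = (9, 15):
  1P = (9, 2)
  2P = (0, 6)
  3P = (4, 9)
  4P = (8, 0)
  5P = (4, 8)
  6P = (0, 11)
  7P = (9, 15)
Match found at i = 7.

k = 7


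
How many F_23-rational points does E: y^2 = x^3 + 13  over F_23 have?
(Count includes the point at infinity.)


For each x in F_23, count y with y^2 = x^3 + 0 x + 13 mod 23:
  x = 0: RHS = 13, y in [6, 17]  -> 2 point(s)
  x = 4: RHS = 8, y in [10, 13]  -> 2 point(s)
  x = 5: RHS = 0, y in [0]  -> 1 point(s)
  x = 9: RHS = 6, y in [11, 12]  -> 2 point(s)
  x = 10: RHS = 1, y in [1, 22]  -> 2 point(s)
  x = 12: RHS = 16, y in [4, 19]  -> 2 point(s)
  x = 13: RHS = 2, y in [5, 18]  -> 2 point(s)
  x = 17: RHS = 4, y in [2, 21]  -> 2 point(s)
  x = 18: RHS = 3, y in [7, 16]  -> 2 point(s)
  x = 19: RHS = 18, y in [8, 15]  -> 2 point(s)
  x = 20: RHS = 9, y in [3, 20]  -> 2 point(s)
  x = 22: RHS = 12, y in [9, 14]  -> 2 point(s)
Affine points: 23. Add the point at infinity: total = 24.

#E(F_23) = 24


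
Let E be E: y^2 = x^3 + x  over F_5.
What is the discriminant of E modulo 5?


4 a^3 + 27 b^2 = 4*1^3 + 27*0^2 = 4 + 0 = 4
Delta = -16 * (4) = -64
Delta mod 5 = 1

Delta = 1 (mod 5)


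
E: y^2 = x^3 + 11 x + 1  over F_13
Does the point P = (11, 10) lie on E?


Check whether y^2 = x^3 + 11 x + 1 (mod 13) for (x, y) = (11, 10).
LHS: y^2 = 10^2 mod 13 = 9
RHS: x^3 + 11 x + 1 = 11^3 + 11*11 + 1 mod 13 = 10
LHS != RHS

No, not on the curve


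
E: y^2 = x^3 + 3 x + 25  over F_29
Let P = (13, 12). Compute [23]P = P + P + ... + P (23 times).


k = 23 = 10111_2 (binary, LSB first: 11101)
Double-and-add from P = (13, 12):
  bit 0 = 1: acc = O + (13, 12) = (13, 12)
  bit 1 = 1: acc = (13, 12) + (25, 23) = (15, 20)
  bit 2 = 1: acc = (15, 20) + (17, 1) = (22, 3)
  bit 3 = 0: acc unchanged = (22, 3)
  bit 4 = 1: acc = (22, 3) + (23, 20) = (12, 22)

23P = (12, 22)


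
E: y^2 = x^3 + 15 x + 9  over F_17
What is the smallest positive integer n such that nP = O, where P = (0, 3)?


Compute successive multiples of P until we hit O:
  1P = (0, 3)
  2P = (2, 9)
  3P = (7, 10)
  4P = (11, 3)
  5P = (6, 14)
  6P = (12, 9)
  7P = (1, 5)
  8P = (3, 8)
  ... (continuing to 19P)
  19P = O

ord(P) = 19


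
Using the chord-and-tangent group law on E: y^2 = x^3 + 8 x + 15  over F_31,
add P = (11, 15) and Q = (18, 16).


P != Q, so use the chord formula.
s = (y2 - y1) / (x2 - x1) = (1) / (7) mod 31 = 9
x3 = s^2 - x1 - x2 mod 31 = 9^2 - 11 - 18 = 21
y3 = s (x1 - x3) - y1 mod 31 = 9 * (11 - 21) - 15 = 19

P + Q = (21, 19)


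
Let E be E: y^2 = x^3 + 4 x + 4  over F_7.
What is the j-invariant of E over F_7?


Delta = -16(4 a^3 + 27 b^2) mod 7 = 3
-1728 * (4 a)^3 = -1728 * (4*4)^3 mod 7 = 1
j = 1 * 3^(-1) mod 7 = 5

j = 5 (mod 7)


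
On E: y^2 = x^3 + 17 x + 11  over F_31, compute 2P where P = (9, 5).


Doubling: s = (3 x1^2 + a) / (2 y1)
s = (3*9^2 + 17) / (2*5) mod 31 = 26
x3 = s^2 - 2 x1 mod 31 = 26^2 - 2*9 = 7
y3 = s (x1 - x3) - y1 mod 31 = 26 * (9 - 7) - 5 = 16

2P = (7, 16)


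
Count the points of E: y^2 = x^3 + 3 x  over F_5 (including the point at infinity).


For each x in F_5, count y with y^2 = x^3 + 3 x + 0 mod 5:
  x = 0: RHS = 0, y in [0]  -> 1 point(s)
  x = 1: RHS = 4, y in [2, 3]  -> 2 point(s)
  x = 2: RHS = 4, y in [2, 3]  -> 2 point(s)
  x = 3: RHS = 1, y in [1, 4]  -> 2 point(s)
  x = 4: RHS = 1, y in [1, 4]  -> 2 point(s)
Affine points: 9. Add the point at infinity: total = 10.

#E(F_5) = 10


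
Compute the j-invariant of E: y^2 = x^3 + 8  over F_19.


Delta = -16(4 a^3 + 27 b^2) mod 19 = 16
-1728 * (4 a)^3 = -1728 * (4*0)^3 mod 19 = 0
j = 0 * 16^(-1) mod 19 = 0

j = 0 (mod 19)


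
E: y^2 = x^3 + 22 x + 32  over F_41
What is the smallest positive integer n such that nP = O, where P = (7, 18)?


Compute successive multiples of P until we hit O:
  1P = (7, 18)
  2P = (28, 3)
  3P = (4, 15)
  4P = (31, 40)
  5P = (40, 3)
  6P = (2, 17)
  7P = (14, 38)
  8P = (29, 7)
  ... (continuing to 36P)
  36P = O

ord(P) = 36


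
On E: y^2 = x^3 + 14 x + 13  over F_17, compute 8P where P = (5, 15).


k = 8 = 1000_2 (binary, LSB first: 0001)
Double-and-add from P = (5, 15):
  bit 0 = 0: acc unchanged = O
  bit 1 = 0: acc unchanged = O
  bit 2 = 0: acc unchanged = O
  bit 3 = 1: acc = O + (2, 10) = (2, 10)

8P = (2, 10)


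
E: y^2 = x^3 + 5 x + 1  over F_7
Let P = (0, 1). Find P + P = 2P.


Doubling: s = (3 x1^2 + a) / (2 y1)
s = (3*0^2 + 5) / (2*1) mod 7 = 6
x3 = s^2 - 2 x1 mod 7 = 6^2 - 2*0 = 1
y3 = s (x1 - x3) - y1 mod 7 = 6 * (0 - 1) - 1 = 0

2P = (1, 0)


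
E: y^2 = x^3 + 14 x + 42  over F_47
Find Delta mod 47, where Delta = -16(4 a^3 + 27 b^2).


4 a^3 + 27 b^2 = 4*14^3 + 27*42^2 = 10976 + 47628 = 58604
Delta = -16 * (58604) = -937664
Delta mod 47 = 33

Delta = 33 (mod 47)


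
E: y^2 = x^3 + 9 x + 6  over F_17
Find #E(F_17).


For each x in F_17, count y with y^2 = x^3 + 9 x + 6 mod 17:
  x = 1: RHS = 16, y in [4, 13]  -> 2 point(s)
  x = 2: RHS = 15, y in [7, 10]  -> 2 point(s)
  x = 3: RHS = 9, y in [3, 14]  -> 2 point(s)
  x = 4: RHS = 4, y in [2, 15]  -> 2 point(s)
  x = 6: RHS = 4, y in [2, 15]  -> 2 point(s)
  x = 7: RHS = 4, y in [2, 15]  -> 2 point(s)
  x = 9: RHS = 0, y in [0]  -> 1 point(s)
  x = 10: RHS = 8, y in [5, 12]  -> 2 point(s)
  x = 11: RHS = 8, y in [5, 12]  -> 2 point(s)
  x = 13: RHS = 8, y in [5, 12]  -> 2 point(s)
  x = 16: RHS = 13, y in [8, 9]  -> 2 point(s)
Affine points: 21. Add the point at infinity: total = 22.

#E(F_17) = 22


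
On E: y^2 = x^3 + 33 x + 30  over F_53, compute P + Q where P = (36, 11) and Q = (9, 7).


P != Q, so use the chord formula.
s = (y2 - y1) / (x2 - x1) = (49) / (26) mod 53 = 8
x3 = s^2 - x1 - x2 mod 53 = 8^2 - 36 - 9 = 19
y3 = s (x1 - x3) - y1 mod 53 = 8 * (36 - 19) - 11 = 19

P + Q = (19, 19)


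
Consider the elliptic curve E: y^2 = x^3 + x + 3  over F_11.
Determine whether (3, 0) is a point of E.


Check whether y^2 = x^3 + 1 x + 3 (mod 11) for (x, y) = (3, 0).
LHS: y^2 = 0^2 mod 11 = 0
RHS: x^3 + 1 x + 3 = 3^3 + 1*3 + 3 mod 11 = 0
LHS = RHS

Yes, on the curve


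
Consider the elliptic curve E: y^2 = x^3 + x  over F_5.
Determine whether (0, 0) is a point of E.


Check whether y^2 = x^3 + 1 x + 0 (mod 5) for (x, y) = (0, 0).
LHS: y^2 = 0^2 mod 5 = 0
RHS: x^3 + 1 x + 0 = 0^3 + 1*0 + 0 mod 5 = 0
LHS = RHS

Yes, on the curve


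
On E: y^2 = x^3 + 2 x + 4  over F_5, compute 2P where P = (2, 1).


Doubling: s = (3 x1^2 + a) / (2 y1)
s = (3*2^2 + 2) / (2*1) mod 5 = 2
x3 = s^2 - 2 x1 mod 5 = 2^2 - 2*2 = 0
y3 = s (x1 - x3) - y1 mod 5 = 2 * (2 - 0) - 1 = 3

2P = (0, 3)


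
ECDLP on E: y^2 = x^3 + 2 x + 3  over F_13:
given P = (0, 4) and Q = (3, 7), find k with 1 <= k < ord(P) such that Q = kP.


Enumerate multiples of P until we hit Q = (3, 7):
  1P = (0, 4)
  2P = (9, 10)
  3P = (3, 7)
Match found at i = 3.

k = 3


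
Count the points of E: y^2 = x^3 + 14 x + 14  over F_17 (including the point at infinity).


For each x in F_17, count y with y^2 = x^3 + 14 x + 14 mod 17:
  x = 2: RHS = 16, y in [4, 13]  -> 2 point(s)
  x = 3: RHS = 15, y in [7, 10]  -> 2 point(s)
  x = 4: RHS = 15, y in [7, 10]  -> 2 point(s)
  x = 6: RHS = 8, y in [5, 12]  -> 2 point(s)
  x = 7: RHS = 13, y in [8, 9]  -> 2 point(s)
  x = 8: RHS = 9, y in [3, 14]  -> 2 point(s)
  x = 9: RHS = 2, y in [6, 11]  -> 2 point(s)
  x = 10: RHS = 15, y in [7, 10]  -> 2 point(s)
  x = 13: RHS = 13, y in [8, 9]  -> 2 point(s)
  x = 14: RHS = 13, y in [8, 9]  -> 2 point(s)
  x = 16: RHS = 16, y in [4, 13]  -> 2 point(s)
Affine points: 22. Add the point at infinity: total = 23.

#E(F_17) = 23


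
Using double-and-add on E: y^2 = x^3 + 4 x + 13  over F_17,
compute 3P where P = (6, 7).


k = 3 = 11_2 (binary, LSB first: 11)
Double-and-add from P = (6, 7):
  bit 0 = 1: acc = O + (6, 7) = (6, 7)
  bit 1 = 1: acc = (6, 7) + (1, 16) = (1, 1)

3P = (1, 1)


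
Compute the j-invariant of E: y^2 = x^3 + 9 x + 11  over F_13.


Delta = -16(4 a^3 + 27 b^2) mod 13 = 2
-1728 * (4 a)^3 = -1728 * (4*9)^3 mod 13 = 12
j = 12 * 2^(-1) mod 13 = 6

j = 6 (mod 13)


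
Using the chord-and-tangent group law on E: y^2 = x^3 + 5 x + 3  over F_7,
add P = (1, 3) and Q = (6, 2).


P != Q, so use the chord formula.
s = (y2 - y1) / (x2 - x1) = (6) / (5) mod 7 = 4
x3 = s^2 - x1 - x2 mod 7 = 4^2 - 1 - 6 = 2
y3 = s (x1 - x3) - y1 mod 7 = 4 * (1 - 2) - 3 = 0

P + Q = (2, 0)


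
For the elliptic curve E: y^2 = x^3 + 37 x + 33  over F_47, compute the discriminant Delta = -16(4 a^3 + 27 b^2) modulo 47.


4 a^3 + 27 b^2 = 4*37^3 + 27*33^2 = 202612 + 29403 = 232015
Delta = -16 * (232015) = -3712240
Delta mod 47 = 8

Delta = 8 (mod 47)


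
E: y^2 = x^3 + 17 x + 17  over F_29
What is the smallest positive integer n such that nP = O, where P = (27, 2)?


Compute successive multiples of P until we hit O:
  1P = (27, 2)
  2P = (4, 27)
  3P = (21, 23)
  4P = (15, 14)
  5P = (17, 17)
  6P = (9, 0)
  7P = (17, 12)
  8P = (15, 15)
  ... (continuing to 12P)
  12P = O

ord(P) = 12


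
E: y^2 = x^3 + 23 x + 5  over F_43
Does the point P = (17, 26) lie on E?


Check whether y^2 = x^3 + 23 x + 5 (mod 43) for (x, y) = (17, 26).
LHS: y^2 = 26^2 mod 43 = 31
RHS: x^3 + 23 x + 5 = 17^3 + 23*17 + 5 mod 43 = 20
LHS != RHS

No, not on the curve


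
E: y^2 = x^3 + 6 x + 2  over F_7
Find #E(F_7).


For each x in F_7, count y with y^2 = x^3 + 6 x + 2 mod 7:
  x = 0: RHS = 2, y in [3, 4]  -> 2 point(s)
  x = 1: RHS = 2, y in [3, 4]  -> 2 point(s)
  x = 2: RHS = 1, y in [1, 6]  -> 2 point(s)
  x = 6: RHS = 2, y in [3, 4]  -> 2 point(s)
Affine points: 8. Add the point at infinity: total = 9.

#E(F_7) = 9


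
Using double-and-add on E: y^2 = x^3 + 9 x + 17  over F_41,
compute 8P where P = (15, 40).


k = 8 = 1000_2 (binary, LSB first: 0001)
Double-and-add from P = (15, 40):
  bit 0 = 0: acc unchanged = O
  bit 1 = 0: acc unchanged = O
  bit 2 = 0: acc unchanged = O
  bit 3 = 1: acc = O + (15, 1) = (15, 1)

8P = (15, 1)


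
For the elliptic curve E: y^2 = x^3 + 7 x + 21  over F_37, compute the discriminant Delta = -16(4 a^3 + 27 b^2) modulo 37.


4 a^3 + 27 b^2 = 4*7^3 + 27*21^2 = 1372 + 11907 = 13279
Delta = -16 * (13279) = -212464
Delta mod 37 = 27

Delta = 27 (mod 37)


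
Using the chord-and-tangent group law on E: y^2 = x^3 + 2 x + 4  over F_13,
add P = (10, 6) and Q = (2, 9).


P != Q, so use the chord formula.
s = (y2 - y1) / (x2 - x1) = (3) / (5) mod 13 = 11
x3 = s^2 - x1 - x2 mod 13 = 11^2 - 10 - 2 = 5
y3 = s (x1 - x3) - y1 mod 13 = 11 * (10 - 5) - 6 = 10

P + Q = (5, 10)


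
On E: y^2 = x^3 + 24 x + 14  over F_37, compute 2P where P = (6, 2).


Doubling: s = (3 x1^2 + a) / (2 y1)
s = (3*6^2 + 24) / (2*2) mod 37 = 33
x3 = s^2 - 2 x1 mod 37 = 33^2 - 2*6 = 4
y3 = s (x1 - x3) - y1 mod 37 = 33 * (6 - 4) - 2 = 27

2P = (4, 27)


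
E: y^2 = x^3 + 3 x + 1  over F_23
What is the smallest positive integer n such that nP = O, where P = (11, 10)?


Compute successive multiples of P until we hit O:
  1P = (11, 10)
  2P = (4, 10)
  3P = (8, 13)
  4P = (5, 7)
  5P = (13, 12)
  6P = (0, 1)
  7P = (14, 21)
  8P = (14, 2)
  ... (continuing to 15P)
  15P = O

ord(P) = 15


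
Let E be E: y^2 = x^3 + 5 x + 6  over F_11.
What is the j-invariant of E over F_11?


Delta = -16(4 a^3 + 27 b^2) mod 11 = 10
-1728 * (4 a)^3 = -1728 * (4*5)^3 mod 11 = 8
j = 8 * 10^(-1) mod 11 = 3

j = 3 (mod 11)


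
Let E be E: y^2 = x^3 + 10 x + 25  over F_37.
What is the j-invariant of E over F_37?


Delta = -16(4 a^3 + 27 b^2) mod 37 = 36
-1728 * (4 a)^3 = -1728 * (4*10)^3 mod 37 = 1
j = 1 * 36^(-1) mod 37 = 36

j = 36 (mod 37)


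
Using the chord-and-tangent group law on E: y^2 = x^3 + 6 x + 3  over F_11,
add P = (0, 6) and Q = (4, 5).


P != Q, so use the chord formula.
s = (y2 - y1) / (x2 - x1) = (10) / (4) mod 11 = 8
x3 = s^2 - x1 - x2 mod 11 = 8^2 - 0 - 4 = 5
y3 = s (x1 - x3) - y1 mod 11 = 8 * (0 - 5) - 6 = 9

P + Q = (5, 9)


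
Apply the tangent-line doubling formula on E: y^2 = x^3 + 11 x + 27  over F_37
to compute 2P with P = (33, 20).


Doubling: s = (3 x1^2 + a) / (2 y1)
s = (3*33^2 + 11) / (2*20) mod 37 = 32
x3 = s^2 - 2 x1 mod 37 = 32^2 - 2*33 = 33
y3 = s (x1 - x3) - y1 mod 37 = 32 * (33 - 33) - 20 = 17

2P = (33, 17)


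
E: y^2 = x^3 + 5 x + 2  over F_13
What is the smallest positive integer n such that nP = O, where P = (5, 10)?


Compute successive multiples of P until we hit O:
  1P = (5, 10)
  2P = (6, 12)
  3P = (6, 1)
  4P = (5, 3)
  5P = O

ord(P) = 5


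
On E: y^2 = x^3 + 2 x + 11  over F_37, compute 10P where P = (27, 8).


k = 10 = 1010_2 (binary, LSB first: 0101)
Double-and-add from P = (27, 8):
  bit 0 = 0: acc unchanged = O
  bit 1 = 1: acc = O + (8, 13) = (8, 13)
  bit 2 = 0: acc unchanged = (8, 13)
  bit 3 = 1: acc = (8, 13) + (29, 1) = (26, 29)

10P = (26, 29)


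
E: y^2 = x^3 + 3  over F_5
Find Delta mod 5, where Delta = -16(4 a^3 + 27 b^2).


4 a^3 + 27 b^2 = 4*0^3 + 27*3^2 = 0 + 243 = 243
Delta = -16 * (243) = -3888
Delta mod 5 = 2

Delta = 2 (mod 5)


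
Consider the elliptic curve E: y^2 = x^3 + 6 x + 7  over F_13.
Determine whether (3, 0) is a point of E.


Check whether y^2 = x^3 + 6 x + 7 (mod 13) for (x, y) = (3, 0).
LHS: y^2 = 0^2 mod 13 = 0
RHS: x^3 + 6 x + 7 = 3^3 + 6*3 + 7 mod 13 = 0
LHS = RHS

Yes, on the curve


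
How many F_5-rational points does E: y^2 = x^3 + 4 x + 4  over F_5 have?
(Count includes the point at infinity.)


For each x in F_5, count y with y^2 = x^3 + 4 x + 4 mod 5:
  x = 0: RHS = 4, y in [2, 3]  -> 2 point(s)
  x = 1: RHS = 4, y in [2, 3]  -> 2 point(s)
  x = 2: RHS = 0, y in [0]  -> 1 point(s)
  x = 4: RHS = 4, y in [2, 3]  -> 2 point(s)
Affine points: 7. Add the point at infinity: total = 8.

#E(F_5) = 8


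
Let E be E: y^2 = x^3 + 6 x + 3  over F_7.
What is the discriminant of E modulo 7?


4 a^3 + 27 b^2 = 4*6^3 + 27*3^2 = 864 + 243 = 1107
Delta = -16 * (1107) = -17712
Delta mod 7 = 5

Delta = 5 (mod 7)


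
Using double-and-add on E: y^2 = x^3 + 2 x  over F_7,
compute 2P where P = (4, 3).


k = 2 = 10_2 (binary, LSB first: 01)
Double-and-add from P = (4, 3):
  bit 0 = 0: acc unchanged = O
  bit 1 = 1: acc = O + (0, 0) = (0, 0)

2P = (0, 0)


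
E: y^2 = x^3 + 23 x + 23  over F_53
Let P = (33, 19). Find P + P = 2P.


Doubling: s = (3 x1^2 + a) / (2 y1)
s = (3*33^2 + 23) / (2*19) mod 53 = 28
x3 = s^2 - 2 x1 mod 53 = 28^2 - 2*33 = 29
y3 = s (x1 - x3) - y1 mod 53 = 28 * (33 - 29) - 19 = 40

2P = (29, 40)


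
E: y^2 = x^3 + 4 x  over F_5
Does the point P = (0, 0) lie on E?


Check whether y^2 = x^3 + 4 x + 0 (mod 5) for (x, y) = (0, 0).
LHS: y^2 = 0^2 mod 5 = 0
RHS: x^3 + 4 x + 0 = 0^3 + 4*0 + 0 mod 5 = 0
LHS = RHS

Yes, on the curve


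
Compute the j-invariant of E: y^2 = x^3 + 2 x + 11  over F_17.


Delta = -16(4 a^3 + 27 b^2) mod 17 = 1
-1728 * (4 a)^3 = -1728 * (4*2)^3 mod 17 = 12
j = 12 * 1^(-1) mod 17 = 12

j = 12 (mod 17)


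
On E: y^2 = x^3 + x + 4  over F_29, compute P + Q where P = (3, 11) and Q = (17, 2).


P != Q, so use the chord formula.
s = (y2 - y1) / (x2 - x1) = (20) / (14) mod 29 = 18
x3 = s^2 - x1 - x2 mod 29 = 18^2 - 3 - 17 = 14
y3 = s (x1 - x3) - y1 mod 29 = 18 * (3 - 14) - 11 = 23

P + Q = (14, 23)


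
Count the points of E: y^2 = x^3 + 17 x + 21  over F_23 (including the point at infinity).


For each x in F_23, count y with y^2 = x^3 + 17 x + 21 mod 23:
  x = 1: RHS = 16, y in [4, 19]  -> 2 point(s)
  x = 5: RHS = 1, y in [1, 22]  -> 2 point(s)
  x = 7: RHS = 0, y in [0]  -> 1 point(s)
  x = 8: RHS = 2, y in [5, 18]  -> 2 point(s)
  x = 9: RHS = 6, y in [11, 12]  -> 2 point(s)
  x = 10: RHS = 18, y in [8, 15]  -> 2 point(s)
  x = 13: RHS = 1, y in [1, 22]  -> 2 point(s)
  x = 14: RHS = 13, y in [6, 17]  -> 2 point(s)
  x = 17: RHS = 2, y in [5, 18]  -> 2 point(s)
  x = 18: RHS = 18, y in [8, 15]  -> 2 point(s)
  x = 19: RHS = 4, y in [2, 21]  -> 2 point(s)
  x = 20: RHS = 12, y in [9, 14]  -> 2 point(s)
  x = 21: RHS = 2, y in [5, 18]  -> 2 point(s)
  x = 22: RHS = 3, y in [7, 16]  -> 2 point(s)
Affine points: 27. Add the point at infinity: total = 28.

#E(F_23) = 28


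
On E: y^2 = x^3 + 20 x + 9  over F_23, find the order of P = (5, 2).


Compute successive multiples of P until we hit O:
  1P = (5, 2)
  2P = (15, 2)
  3P = (3, 21)
  4P = (19, 16)
  5P = (0, 3)
  6P = (7, 3)
  7P = (17, 15)
  8P = (10, 6)
  ... (continuing to 20P)
  20P = O

ord(P) = 20


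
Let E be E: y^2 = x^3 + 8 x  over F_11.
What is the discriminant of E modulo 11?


4 a^3 + 27 b^2 = 4*8^3 + 27*0^2 = 2048 + 0 = 2048
Delta = -16 * (2048) = -32768
Delta mod 11 = 1

Delta = 1 (mod 11)


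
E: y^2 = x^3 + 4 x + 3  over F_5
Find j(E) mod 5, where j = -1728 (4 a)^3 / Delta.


Delta = -16(4 a^3 + 27 b^2) mod 5 = 1
-1728 * (4 a)^3 = -1728 * (4*4)^3 mod 5 = 2
j = 2 * 1^(-1) mod 5 = 2

j = 2 (mod 5)


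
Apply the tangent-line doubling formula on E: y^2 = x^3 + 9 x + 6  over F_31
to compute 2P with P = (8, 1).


Doubling: s = (3 x1^2 + a) / (2 y1)
s = (3*8^2 + 9) / (2*1) mod 31 = 23
x3 = s^2 - 2 x1 mod 31 = 23^2 - 2*8 = 17
y3 = s (x1 - x3) - y1 mod 31 = 23 * (8 - 17) - 1 = 9

2P = (17, 9)


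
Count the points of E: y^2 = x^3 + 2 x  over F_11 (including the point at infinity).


For each x in F_11, count y with y^2 = x^3 + 2 x + 0 mod 11:
  x = 0: RHS = 0, y in [0]  -> 1 point(s)
  x = 1: RHS = 3, y in [5, 6]  -> 2 point(s)
  x = 2: RHS = 1, y in [1, 10]  -> 2 point(s)
  x = 3: RHS = 0, y in [0]  -> 1 point(s)
  x = 5: RHS = 3, y in [5, 6]  -> 2 point(s)
  x = 7: RHS = 5, y in [4, 7]  -> 2 point(s)
  x = 8: RHS = 0, y in [0]  -> 1 point(s)
Affine points: 11. Add the point at infinity: total = 12.

#E(F_11) = 12


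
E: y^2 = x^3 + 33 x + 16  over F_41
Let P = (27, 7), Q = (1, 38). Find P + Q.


P != Q, so use the chord formula.
s = (y2 - y1) / (x2 - x1) = (31) / (15) mod 41 = 13
x3 = s^2 - x1 - x2 mod 41 = 13^2 - 27 - 1 = 18
y3 = s (x1 - x3) - y1 mod 41 = 13 * (27 - 18) - 7 = 28

P + Q = (18, 28)


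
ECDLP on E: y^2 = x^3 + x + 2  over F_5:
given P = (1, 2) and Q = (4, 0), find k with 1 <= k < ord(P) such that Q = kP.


Enumerate multiples of P until we hit Q = (4, 0):
  1P = (1, 2)
  2P = (4, 0)
Match found at i = 2.

k = 2


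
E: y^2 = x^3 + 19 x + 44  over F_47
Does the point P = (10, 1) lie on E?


Check whether y^2 = x^3 + 19 x + 44 (mod 47) for (x, y) = (10, 1).
LHS: y^2 = 1^2 mod 47 = 1
RHS: x^3 + 19 x + 44 = 10^3 + 19*10 + 44 mod 47 = 12
LHS != RHS

No, not on the curve


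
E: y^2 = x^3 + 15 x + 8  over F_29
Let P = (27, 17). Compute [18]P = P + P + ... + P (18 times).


k = 18 = 10010_2 (binary, LSB first: 01001)
Double-and-add from P = (27, 17):
  bit 0 = 0: acc unchanged = O
  bit 1 = 1: acc = O + (3, 14) = (3, 14)
  bit 2 = 0: acc unchanged = (3, 14)
  bit 3 = 0: acc unchanged = (3, 14)
  bit 4 = 1: acc = (3, 14) + (5, 11) = (16, 20)

18P = (16, 20)


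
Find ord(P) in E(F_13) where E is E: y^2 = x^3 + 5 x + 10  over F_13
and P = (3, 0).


Compute successive multiples of P until we hit O:
  1P = (3, 0)
  2P = O

ord(P) = 2


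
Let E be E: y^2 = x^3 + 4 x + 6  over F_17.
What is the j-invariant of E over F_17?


Delta = -16(4 a^3 + 27 b^2) mod 17 = 4
-1728 * (4 a)^3 = -1728 * (4*4)^3 mod 17 = 11
j = 11 * 4^(-1) mod 17 = 7

j = 7 (mod 17)


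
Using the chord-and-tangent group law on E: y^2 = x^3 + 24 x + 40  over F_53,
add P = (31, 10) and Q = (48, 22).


P != Q, so use the chord formula.
s = (y2 - y1) / (x2 - x1) = (12) / (17) mod 53 = 35
x3 = s^2 - x1 - x2 mod 53 = 35^2 - 31 - 48 = 33
y3 = s (x1 - x3) - y1 mod 53 = 35 * (31 - 33) - 10 = 26

P + Q = (33, 26)


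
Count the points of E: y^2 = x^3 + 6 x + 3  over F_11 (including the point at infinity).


For each x in F_11, count y with y^2 = x^3 + 6 x + 3 mod 11:
  x = 0: RHS = 3, y in [5, 6]  -> 2 point(s)
  x = 2: RHS = 1, y in [1, 10]  -> 2 point(s)
  x = 3: RHS = 4, y in [2, 9]  -> 2 point(s)
  x = 4: RHS = 3, y in [5, 6]  -> 2 point(s)
  x = 5: RHS = 4, y in [2, 9]  -> 2 point(s)
  x = 7: RHS = 3, y in [5, 6]  -> 2 point(s)
  x = 9: RHS = 5, y in [4, 7]  -> 2 point(s)
Affine points: 14. Add the point at infinity: total = 15.

#E(F_11) = 15


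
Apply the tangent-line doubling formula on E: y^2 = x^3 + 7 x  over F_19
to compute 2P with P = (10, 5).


Doubling: s = (3 x1^2 + a) / (2 y1)
s = (3*10^2 + 7) / (2*5) mod 19 = 6
x3 = s^2 - 2 x1 mod 19 = 6^2 - 2*10 = 16
y3 = s (x1 - x3) - y1 mod 19 = 6 * (10 - 16) - 5 = 16

2P = (16, 16)


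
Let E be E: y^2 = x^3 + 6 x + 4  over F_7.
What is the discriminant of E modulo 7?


4 a^3 + 27 b^2 = 4*6^3 + 27*4^2 = 864 + 432 = 1296
Delta = -16 * (1296) = -20736
Delta mod 7 = 5

Delta = 5 (mod 7)


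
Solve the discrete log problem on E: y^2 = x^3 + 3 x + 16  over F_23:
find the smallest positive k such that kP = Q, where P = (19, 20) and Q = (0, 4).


Enumerate multiples of P until we hit Q = (0, 4):
  1P = (19, 20)
  2P = (17, 9)
  3P = (0, 4)
Match found at i = 3.

k = 3


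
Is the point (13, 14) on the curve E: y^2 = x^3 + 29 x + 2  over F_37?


Check whether y^2 = x^3 + 29 x + 2 (mod 37) for (x, y) = (13, 14).
LHS: y^2 = 14^2 mod 37 = 11
RHS: x^3 + 29 x + 2 = 13^3 + 29*13 + 2 mod 37 = 23
LHS != RHS

No, not on the curve


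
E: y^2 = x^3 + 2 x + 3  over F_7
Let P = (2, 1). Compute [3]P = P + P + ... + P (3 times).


k = 3 = 11_2 (binary, LSB first: 11)
Double-and-add from P = (2, 1):
  bit 0 = 1: acc = O + (2, 1) = (2, 1)
  bit 1 = 1: acc = (2, 1) + (3, 6) = (6, 0)

3P = (6, 0)


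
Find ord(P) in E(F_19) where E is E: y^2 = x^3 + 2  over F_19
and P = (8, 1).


Compute successive multiples of P until we hit O:
  1P = (8, 1)
  2P = (4, 3)
  3P = (12, 1)
  4P = (18, 18)
  5P = (9, 3)
  6P = (6, 3)
  7P = (6, 16)
  8P = (9, 16)
  ... (continuing to 13P)
  13P = O

ord(P) = 13


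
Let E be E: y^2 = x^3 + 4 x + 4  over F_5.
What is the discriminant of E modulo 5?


4 a^3 + 27 b^2 = 4*4^3 + 27*4^2 = 256 + 432 = 688
Delta = -16 * (688) = -11008
Delta mod 5 = 2

Delta = 2 (mod 5)


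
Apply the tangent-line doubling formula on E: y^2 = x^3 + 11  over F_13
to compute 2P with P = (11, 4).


Doubling: s = (3 x1^2 + a) / (2 y1)
s = (3*11^2 + 0) / (2*4) mod 13 = 8
x3 = s^2 - 2 x1 mod 13 = 8^2 - 2*11 = 3
y3 = s (x1 - x3) - y1 mod 13 = 8 * (11 - 3) - 4 = 8

2P = (3, 8)


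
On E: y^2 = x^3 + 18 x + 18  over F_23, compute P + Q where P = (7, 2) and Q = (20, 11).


P != Q, so use the chord formula.
s = (y2 - y1) / (x2 - x1) = (9) / (13) mod 23 = 6
x3 = s^2 - x1 - x2 mod 23 = 6^2 - 7 - 20 = 9
y3 = s (x1 - x3) - y1 mod 23 = 6 * (7 - 9) - 2 = 9

P + Q = (9, 9)


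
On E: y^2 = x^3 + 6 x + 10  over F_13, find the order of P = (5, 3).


Compute successive multiples of P until we hit O:
  1P = (5, 3)
  2P = (0, 6)
  3P = (12, 9)
  4P = (10, 2)
  5P = (10, 11)
  6P = (12, 4)
  7P = (0, 7)
  8P = (5, 10)
  ... (continuing to 9P)
  9P = O

ord(P) = 9


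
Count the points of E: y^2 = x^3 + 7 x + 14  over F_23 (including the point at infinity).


For each x in F_23, count y with y^2 = x^3 + 7 x + 14 mod 23:
  x = 2: RHS = 13, y in [6, 17]  -> 2 point(s)
  x = 3: RHS = 16, y in [4, 19]  -> 2 point(s)
  x = 5: RHS = 13, y in [6, 17]  -> 2 point(s)
  x = 9: RHS = 1, y in [1, 22]  -> 2 point(s)
  x = 10: RHS = 3, y in [7, 16]  -> 2 point(s)
  x = 12: RHS = 9, y in [3, 20]  -> 2 point(s)
  x = 13: RHS = 2, y in [5, 18]  -> 2 point(s)
  x = 14: RHS = 4, y in [2, 21]  -> 2 point(s)
  x = 16: RHS = 13, y in [6, 17]  -> 2 point(s)
  x = 17: RHS = 9, y in [3, 20]  -> 2 point(s)
  x = 20: RHS = 12, y in [9, 14]  -> 2 point(s)
  x = 22: RHS = 6, y in [11, 12]  -> 2 point(s)
Affine points: 24. Add the point at infinity: total = 25.

#E(F_23) = 25


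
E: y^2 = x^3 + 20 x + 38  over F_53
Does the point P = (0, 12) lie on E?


Check whether y^2 = x^3 + 20 x + 38 (mod 53) for (x, y) = (0, 12).
LHS: y^2 = 12^2 mod 53 = 38
RHS: x^3 + 20 x + 38 = 0^3 + 20*0 + 38 mod 53 = 38
LHS = RHS

Yes, on the curve


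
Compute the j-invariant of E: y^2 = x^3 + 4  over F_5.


Delta = -16(4 a^3 + 27 b^2) mod 5 = 3
-1728 * (4 a)^3 = -1728 * (4*0)^3 mod 5 = 0
j = 0 * 3^(-1) mod 5 = 0

j = 0 (mod 5)


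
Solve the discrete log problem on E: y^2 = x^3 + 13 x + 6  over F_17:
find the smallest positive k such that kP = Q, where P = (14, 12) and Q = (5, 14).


Enumerate multiples of P until we hit Q = (5, 14):
  1P = (14, 12)
  2P = (5, 3)
  3P = (16, 3)
  4P = (3, 15)
  5P = (13, 14)
  6P = (11, 16)
  7P = (7, 7)
  8P = (9, 11)
  9P = (9, 6)
  10P = (7, 10)
  11P = (11, 1)
  12P = (13, 3)
  13P = (3, 2)
  14P = (16, 14)
  15P = (5, 14)
Match found at i = 15.

k = 15


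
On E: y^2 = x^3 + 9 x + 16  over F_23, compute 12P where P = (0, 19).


k = 12 = 1100_2 (binary, LSB first: 0011)
Double-and-add from P = (0, 19):
  bit 0 = 0: acc unchanged = O
  bit 1 = 0: acc unchanged = O
  bit 2 = 1: acc = O + (3, 22) = (3, 22)
  bit 3 = 1: acc = (3, 22) + (19, 13) = (5, 5)

12P = (5, 5)


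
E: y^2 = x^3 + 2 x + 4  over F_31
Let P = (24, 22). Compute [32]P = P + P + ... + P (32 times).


k = 32 = 100000_2 (binary, LSB first: 000001)
Double-and-add from P = (24, 22):
  bit 0 = 0: acc unchanged = O
  bit 1 = 0: acc unchanged = O
  bit 2 = 0: acc unchanged = O
  bit 3 = 0: acc unchanged = O
  bit 4 = 0: acc unchanged = O
  bit 5 = 1: acc = O + (2, 27) = (2, 27)

32P = (2, 27)


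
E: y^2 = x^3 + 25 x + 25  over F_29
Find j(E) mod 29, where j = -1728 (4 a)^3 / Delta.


Delta = -16(4 a^3 + 27 b^2) mod 29 = 26
-1728 * (4 a)^3 = -1728 * (4*25)^3 mod 29 = 3
j = 3 * 26^(-1) mod 29 = 28

j = 28 (mod 29)


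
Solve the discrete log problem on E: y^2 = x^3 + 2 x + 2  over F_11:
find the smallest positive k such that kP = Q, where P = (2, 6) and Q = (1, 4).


Enumerate multiples of P until we hit Q = (1, 4):
  1P = (2, 6)
  2P = (5, 7)
  3P = (9, 10)
  4P = (1, 4)
Match found at i = 4.

k = 4


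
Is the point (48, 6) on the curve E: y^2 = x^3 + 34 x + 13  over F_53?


Check whether y^2 = x^3 + 34 x + 13 (mod 53) for (x, y) = (48, 6).
LHS: y^2 = 6^2 mod 53 = 36
RHS: x^3 + 34 x + 13 = 48^3 + 34*48 + 13 mod 53 = 36
LHS = RHS

Yes, on the curve


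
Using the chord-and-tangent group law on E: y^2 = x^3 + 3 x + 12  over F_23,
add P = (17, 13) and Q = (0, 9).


P != Q, so use the chord formula.
s = (y2 - y1) / (x2 - x1) = (19) / (6) mod 23 = 7
x3 = s^2 - x1 - x2 mod 23 = 7^2 - 17 - 0 = 9
y3 = s (x1 - x3) - y1 mod 23 = 7 * (17 - 9) - 13 = 20

P + Q = (9, 20)


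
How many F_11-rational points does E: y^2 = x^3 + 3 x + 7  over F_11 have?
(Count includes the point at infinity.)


For each x in F_11, count y with y^2 = x^3 + 3 x + 7 mod 11:
  x = 1: RHS = 0, y in [0]  -> 1 point(s)
  x = 5: RHS = 4, y in [2, 9]  -> 2 point(s)
  x = 8: RHS = 4, y in [2, 9]  -> 2 point(s)
  x = 9: RHS = 4, y in [2, 9]  -> 2 point(s)
  x = 10: RHS = 3, y in [5, 6]  -> 2 point(s)
Affine points: 9. Add the point at infinity: total = 10.

#E(F_11) = 10


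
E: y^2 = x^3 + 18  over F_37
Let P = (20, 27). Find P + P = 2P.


Doubling: s = (3 x1^2 + a) / (2 y1)
s = (3*20^2 + 0) / (2*27) mod 37 = 14
x3 = s^2 - 2 x1 mod 37 = 14^2 - 2*20 = 8
y3 = s (x1 - x3) - y1 mod 37 = 14 * (20 - 8) - 27 = 30

2P = (8, 30)


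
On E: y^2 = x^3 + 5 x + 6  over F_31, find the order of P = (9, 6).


Compute successive multiples of P until we hit O:
  1P = (9, 6)
  2P = (13, 25)
  3P = (18, 21)
  4P = (24, 0)
  5P = (18, 10)
  6P = (13, 6)
  7P = (9, 25)
  8P = O

ord(P) = 8


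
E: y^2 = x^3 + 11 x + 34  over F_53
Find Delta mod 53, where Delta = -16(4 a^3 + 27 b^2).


4 a^3 + 27 b^2 = 4*11^3 + 27*34^2 = 5324 + 31212 = 36536
Delta = -16 * (36536) = -584576
Delta mod 53 = 14

Delta = 14 (mod 53)


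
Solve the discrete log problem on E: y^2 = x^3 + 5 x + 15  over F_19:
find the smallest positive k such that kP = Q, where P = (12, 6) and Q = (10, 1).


Enumerate multiples of P until we hit Q = (10, 1):
  1P = (12, 6)
  2P = (14, 13)
  3P = (10, 1)
Match found at i = 3.

k = 3


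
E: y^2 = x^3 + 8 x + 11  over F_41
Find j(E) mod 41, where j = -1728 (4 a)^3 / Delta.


Delta = -16(4 a^3 + 27 b^2) mod 41 = 35
-1728 * (4 a)^3 = -1728 * (4*8)^3 mod 41 = 28
j = 28 * 35^(-1) mod 41 = 9

j = 9 (mod 41)


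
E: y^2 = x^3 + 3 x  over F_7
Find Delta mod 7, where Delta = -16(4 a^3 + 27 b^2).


4 a^3 + 27 b^2 = 4*3^3 + 27*0^2 = 108 + 0 = 108
Delta = -16 * (108) = -1728
Delta mod 7 = 1

Delta = 1 (mod 7)


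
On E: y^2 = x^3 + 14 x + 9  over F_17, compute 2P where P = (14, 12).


Doubling: s = (3 x1^2 + a) / (2 y1)
s = (3*14^2 + 14) / (2*12) mod 17 = 1
x3 = s^2 - 2 x1 mod 17 = 1^2 - 2*14 = 7
y3 = s (x1 - x3) - y1 mod 17 = 1 * (14 - 7) - 12 = 12

2P = (7, 12)
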